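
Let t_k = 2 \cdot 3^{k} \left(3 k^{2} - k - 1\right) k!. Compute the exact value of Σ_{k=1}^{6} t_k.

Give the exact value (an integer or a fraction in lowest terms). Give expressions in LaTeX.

Compute t_(k+1)/t_k: get 3*(k + 1)*(k - 3*(k + 1)**2 + 2)/(-3*k**2 + k + 1).
Normal form (A,B,C) = (3*k + 3, 1, k**2 - k/3 - 1/3).
Set up (3*k + 3)·f(k+1) − (1)·f(k) − (k**2 - k/3 - 1/3) = 0.
Bound: deg f ≤ 1.
Match coefficients ⇒ f(k) = (k - 2)/3.
So s_k = (B(k−1)f/C)·t_k = ((k - 2)/(3*k**2 - k - 1))·t_k = 2*3**k*(k - 2)*factorial(k).
Check: Δs_k = 2*3**k*(3*k**2 - k - 1)*factorial(k). ✓
Σ_(k=1)^(6) t_k = s_(7) − s_(1) = 110224800 − (-6) = 110224806.

Σ = 110224806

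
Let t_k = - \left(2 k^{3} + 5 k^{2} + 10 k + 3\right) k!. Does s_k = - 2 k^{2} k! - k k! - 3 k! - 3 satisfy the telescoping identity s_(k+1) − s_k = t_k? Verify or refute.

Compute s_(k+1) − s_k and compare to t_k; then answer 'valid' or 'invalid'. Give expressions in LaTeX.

Valid: the claim telescopes to t_k.

s_(k+1) = -2*k**3*factorial(k) - 7*k**2*factorial(k) - 11*k*factorial(k) - 6*factorial(k) - 3
s_(k+1) − s_k = -(2*k**3 + 5*k**2 + 10*k + 3)*factorial(k)
(s_(k+1) − s_k) − t_k = 0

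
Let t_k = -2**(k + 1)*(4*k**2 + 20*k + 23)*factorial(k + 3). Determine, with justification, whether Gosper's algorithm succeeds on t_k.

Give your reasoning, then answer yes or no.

Compute t_(k+1)/t_k: get 2*(4*k**3 + 44*k**2 + 159*k + 188)/(4*k**2 + 20*k + 23).
Take A(k)=2*k + 8, B(k)=1, C(k)=k**2 + 5*k + 23/4.
Key eq: (2*k + 8)·f(k+1) = (1)·f(k) + (k**2 + 5*k + 23/4).
d = 1 from the (1,0,2) case.
Coefficient equations give f(k) = (2*k + 1)/4.
Get s_k = R·t_k = -2**(k + 1)*(2*k + 1)*factorial(k + 3) with R(k) = B(k−1)f(k)/C(k) = (2*k + 1)/(4*k**2 + 20*k + 23).
Verify: -2**(k + 1)*(4*k**2 + 20*k + 23)*factorial(k + 3) matches t_k.

Yes. s_k = -2**(k + 1)*(2*k + 1)*factorial(k + 3).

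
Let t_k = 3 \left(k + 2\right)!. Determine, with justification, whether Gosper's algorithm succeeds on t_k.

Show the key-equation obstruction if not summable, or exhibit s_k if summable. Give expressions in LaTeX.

Compute t_(k+1)/t_k: get k + 3.
A = k + 3, B = 1, C = 1.
Key eq: (k + 3)·f(k+1) = (1)·f(k) + (1).
deg f ≤ -1 (via 1,0,0).
Bound -1 < 0, so the key equation has no polynomial solution.

No — t_k has no hypergeometric antidifference.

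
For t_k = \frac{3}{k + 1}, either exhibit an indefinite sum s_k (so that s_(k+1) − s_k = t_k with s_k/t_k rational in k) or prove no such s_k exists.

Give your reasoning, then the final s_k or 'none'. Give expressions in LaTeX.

Ratio r(k) = (k + 1)/(k + 2).
Gosper form: A/B · C(k+1)/C(k) with A=k + 1, B=k + 2, C=1.
Key eq: (k + 1)·f(k+1) = (k + 1)·f(k) + (1).
Degrees (1,1,0) ⇒ d ≤ 0.
Write f(k) = c0. Then LHS − RHS = -1, requiring -1 = 0: contradictory. No certificate.

none (Gosper's algorithm certifies no s_k)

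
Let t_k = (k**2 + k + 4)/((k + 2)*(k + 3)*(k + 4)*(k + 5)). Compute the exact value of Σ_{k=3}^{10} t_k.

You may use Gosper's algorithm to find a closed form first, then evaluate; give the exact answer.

Compute t_(k+1)/t_k: get (k + 2)*(k + (k + 1)**2 + 5)/((k + 6)*(k**2 + k + 4)).
Gosper form: A/B · C(k+1)/C(k) with A=k + 2, B=k + 6, C=k**2 + k + 4.
Solve (k + 2)·f(k+1) − (k + 5)·f(k) = k**2 + k + 4.
d = 3 from the (1,1,2) case.
Solve for f: f(k) = k*(k**2 + 3*k + 8)/6 (degree 3 ≤ 3).
Then R = B(k−1)f/C = k*(k + 5)*(k**2 + 3*k + 8)/(6*(k**2 + k + 4)), so s_k = R(k)·t_k = k*(k**2 + 3*k + 8)/(6*(k + 2)*(k + 3)*(k + 4)).
s_(k+1) − s_k = (k**2 + k + 4)/(k**4 + 14*k**3 + 71*k**2 + 154*k + 120) = t_k.
Telescoping: Σ = s_(11) − s_(3) = 99/910 − (13/210) = 64/1365.

Σ = 64/1365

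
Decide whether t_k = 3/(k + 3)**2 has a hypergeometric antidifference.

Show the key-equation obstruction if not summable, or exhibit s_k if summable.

No — key equation has no polynomial f.

The ratio is (k + 3)**2/(k + 4)**2.
A = k**2 + 6*k + 9, B = k**2 + 8*k + 16, C = 1.
Need (k**2 + 6*k + 9)·f(k+1) − (k**2 + 6*k + 9)·f(k) = 1.
From deg A=2, deg B=2, deg C=0: d=0.
Put f(k) = c0: A·f(k+1) − B(k−1)·f(k) − C = -1; need -1 = 0 — inconsistent ⇒ no f, not summable.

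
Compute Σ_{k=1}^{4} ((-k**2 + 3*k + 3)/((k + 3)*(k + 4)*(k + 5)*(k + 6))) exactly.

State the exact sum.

Σ = 7/720

Ratio r(k) = (k + 3)*(3*k - (k + 1)**2 + 6)/((k + 7)*(-k**2 + 3*k + 3)).
Normal form (A,B,C) = (k + 3, k + 7, k**2 - 3*k - 3).
f must satisfy (k + 3)·f(k+1) − (k + 6)·f(k) = k**2 - 3*k - 3.
d = 3 from the (1,1,2) case.
Match coefficients ⇒ f(k) = k*(k**2 - 18*k - 13)/30.
R(k) = B(k−1)·f(k)/C(k) = k*(k + 6)*(k**2 - 18*k - 13)/(30*(k**2 - 3*k - 3)); s_k = R·t_k = k*(-k**2 + 18*k + 13)/(30*(k + 3)*(k + 4)*(k + 5)).
s_(k+1) − s_k = (-k**2 + 3*k + 3)/(k**4 + 18*k**3 + 119*k**2 + 342*k + 360) = t_k.
Sum = s_(5) − s_(1); s_(5) = 13/720, s_(1) = 1/120 ⇒ 7/720.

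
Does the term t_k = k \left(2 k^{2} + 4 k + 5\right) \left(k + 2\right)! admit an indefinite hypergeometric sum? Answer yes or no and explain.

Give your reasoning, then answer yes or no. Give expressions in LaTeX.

Yes. s_k = \left(2 k^{2} - 4 k + 3\right) \left(k + 2\right)!.

Step 1: r(k) = (k + 1)*(k + 3)*(4*k + 2*(k + 1)**2 + 9)/(k*(2*k**2 + 4*k + 5)).
Normal form (A,B,C) = (k + 3, 1, k**3 + 2*k**2 + 5*k/2).
Solve (k + 3)·f(k+1) − (1)·f(k) = k**3 + 2*k**2 + 5*k/2.
Degrees (1,0,3) ⇒ d ≤ 2.
Match coefficients ⇒ f(k) = (2*k**2 - 4*k + 3)/2.
Then R = B(k−1)f/C = (2*k**2 - 4*k + 3)/(k*(2*k**2 + 4*k + 5)), so s_k = R(k)·t_k = (2*k**2 - 4*k + 3)*factorial(k + 2).
Δs = k*(2*k**2 + 4*k + 5)*factorial(k + 2), as required.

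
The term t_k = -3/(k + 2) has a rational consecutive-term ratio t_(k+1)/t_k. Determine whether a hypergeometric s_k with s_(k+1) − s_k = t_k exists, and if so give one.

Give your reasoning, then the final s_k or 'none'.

Ratio r(k) = (k + 2)/(k + 3).
Normal form (A,B,C) = (k + 2, k + 3, 1).
Need (k + 2)·f(k+1) − (k + 2)·f(k) = 1.
Bound: deg f ≤ 0.
Put f(k) = c0: A·f(k+1) − B(k−1)·f(k) − C = -1; need -1 = 0 — inconsistent ⇒ no f, not summable.

none (Gosper's algorithm certifies no s_k)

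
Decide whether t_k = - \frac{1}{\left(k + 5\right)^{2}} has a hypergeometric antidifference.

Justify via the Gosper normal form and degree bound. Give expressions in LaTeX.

Ratio r(k) = (k + 5)**2/(k + 6)**2.
A = k**2 + 10*k + 25, B = k**2 + 12*k + 36, C = 1.
Set up (k**2 + 10*k + 25)·f(k+1) − (k**2 + 10*k + 25)·f(k) − (1) = 0.
Bound: deg f ≤ 0.
Put f(k) = c0: A·f(k+1) − B(k−1)·f(k) − C = -1; need -1 = 0 — inconsistent ⇒ no f, not summable.

No — key equation has no polynomial f.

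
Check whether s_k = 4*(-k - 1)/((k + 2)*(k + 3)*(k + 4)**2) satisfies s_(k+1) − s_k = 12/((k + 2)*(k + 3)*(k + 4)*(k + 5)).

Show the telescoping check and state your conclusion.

Invalid: residual 12*(-4*k - 17)/(k**6 + 23*k**5 + 217*k**4 + 1073*k**3 + 2926*k**2 + 4160*k + 2400) ≠ 0.

s_(k+1) = 4*(-k - 2)/((k + 3)*(k + 4)*(k + 5)**2)
s_(k+1) − s_k = 12*(k**2 + 5*k + 3)/(k**6 + 23*k**5 + 217*k**4 + 1073*k**3 + 2926*k**2 + 4160*k + 2400)
(s_(k+1) − s_k) − t_k = 12*(-4*k - 17)/(k**6 + 23*k**5 + 217*k**4 + 1073*k**3 + 2926*k**2 + 4160*k + 2400)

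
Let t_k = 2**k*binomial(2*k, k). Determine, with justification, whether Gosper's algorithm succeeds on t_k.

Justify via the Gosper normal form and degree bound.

Ratio r(k) = 4*(2*k + 1)/(k + 1).
Take A(k)=8*k + 4, B(k)=k + 1, C(k)=1.
Need (8*k + 4)·f(k+1) − (k)·f(k) = 1.
deg f ≤ -1 (via 1,1,0).
Negative degree bound (-1): no f exists, t_k not Gosper-summable.

No — negative degree bound, so no certificate f.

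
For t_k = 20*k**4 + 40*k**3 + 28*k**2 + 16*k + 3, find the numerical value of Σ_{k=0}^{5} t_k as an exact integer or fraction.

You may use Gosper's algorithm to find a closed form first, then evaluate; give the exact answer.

r(k) = (20*k**4 + 120*k**3 + 268*k**2 + 272*k + 107)/(20*k**4 + 40*k**3 + 28*k**2 + 16*k + 3) after simplifying.
Normal form (A,B,C) = (1, 1, k**4 + 2*k**3 + 7*k**2/5 + 4*k/5 + 3/20).
Set up (1)·f(k+1) − (1)·f(k) − (k**4 + 2*k**3 + 7*k**2/5 + 4*k/5 + 3/20) = 0.
Degrees (0,0,4) ⇒ d ≤ 5.
A polynomial solution: f(k) = k*(2*k**2 - 2*k + 1)*(2*k**2 + 2*k - 1)/20.
So s_k = (B(k−1)f/C)·t_k = (k*(2*k**2 - 2*k + 1)*(2*k**2 + 2*k - 1)/(20*k**4 + 40*k**3 + 28*k**2 + 16*k + 3))·t_k = k*(4*k**4 - 4*k**2 + 4*k - 1).
Verify: 20*k**4 + 40*k**3 + 28*k**2 + 16*k + 3 matches t_k.
Sum = s_(6) − s_(0); s_(6) = 30378, s_(0) = 0 ⇒ 30378.

Σ = 30378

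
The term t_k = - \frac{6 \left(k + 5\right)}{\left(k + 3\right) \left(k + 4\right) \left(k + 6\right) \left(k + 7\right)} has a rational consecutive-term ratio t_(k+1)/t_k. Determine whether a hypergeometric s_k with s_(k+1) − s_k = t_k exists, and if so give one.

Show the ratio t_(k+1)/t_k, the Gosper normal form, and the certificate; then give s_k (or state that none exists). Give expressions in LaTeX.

The ratio is (k + 3)*(k + 6)**2/((k + 5)**2*(k + 8)).
Take A(k)=k + 3, B(k)=k + 8, C(k)=k**2 + 10*k + 25.
f must satisfy (k + 3)·f(k+1) − (k + 7)·f(k) = k**2 + 10*k + 25.
From deg A=1, deg B=1, deg C=2: d=4.
Solving with deg f ≤ 4: f(k) = k*(k + 4)*(k + 5)*(k + 9)/36.
R(k) = B(k−1)·f(k)/C(k) = k*(k + 4)*(k + 7)*(k + 9)/(36*(k + 5)); s_k = R·t_k = k*(-k - 9)/(6*(k**2 + 9*k + 18)).
Check: Δs_k = 6*(-k - 5)/(k**4 + 20*k**3 + 145*k**2 + 450*k + 504). ✓

s_k = \frac{k \left(- k - 9\right)}{6 \left(k^{2} + 9 k + 18\right)}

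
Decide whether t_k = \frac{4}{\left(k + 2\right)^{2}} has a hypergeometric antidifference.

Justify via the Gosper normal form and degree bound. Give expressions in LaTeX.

No — key equation has no polynomial f.

Step 1: r(k) = (k + 2)**2/(k + 3)**2.
So A=k**2 + 4*k + 4 and B=k**2 + 6*k + 9, with C=1.
Set up (k**2 + 4*k + 4)·f(k+1) − (k**2 + 4*k + 4)·f(k) − (1) = 0.
d = 0 from the (2,2,0) case.
Write f(k) = c0. Then LHS − RHS = -1, requiring -1 = 0: contradictory. No certificate.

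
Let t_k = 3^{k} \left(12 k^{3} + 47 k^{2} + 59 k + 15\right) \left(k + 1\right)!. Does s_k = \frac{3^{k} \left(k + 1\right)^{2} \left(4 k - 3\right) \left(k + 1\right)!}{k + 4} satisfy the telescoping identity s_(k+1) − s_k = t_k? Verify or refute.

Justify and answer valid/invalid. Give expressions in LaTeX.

s_(k+1) = 3**(k + 1)*(k + 2)**2*(4*k + 1)*factorial(k + 2)/(k + 5)
s_(k+1) − s_k = 3**k*(12*k**5 + 119*k**4 + 437*k**3 + 757*k**2 + 565*k + 111)*factorial(k + 1)/((k + 4)*(k + 5))
(s_(k+1) − s_k) − t_k = -3**(k + 1)*(12*k**4 + 95*k**3 + 243*k**2 + 250*k + 63)*factorial(k + 1)/((k + 4)*(k + 5))

Invalid: residual - \frac{3^{k + 1} \left(12 k^{4} + 95 k^{3} + 243 k^{2} + 250 k + 63\right) \left(k + 1\right)!}{\left(k + 4\right) \left(k + 5\right)} ≠ 0.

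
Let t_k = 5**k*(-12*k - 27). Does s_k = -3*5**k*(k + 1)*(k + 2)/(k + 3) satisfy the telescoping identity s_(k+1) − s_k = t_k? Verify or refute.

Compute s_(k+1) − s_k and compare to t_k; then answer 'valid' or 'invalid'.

Invalid: residual 5**k*(12*k**2 + 60*k + 78)/(k**2 + 7*k + 12) ≠ 0.

s_(k+1) = -15*5**k*(k + 2)*(k + 3)/(k + 4)
s_(k+1) − s_k = 5**k*(-12*k**3 - 99*k**2 - 273*k - 246)/(k**2 + 7*k + 12)
(s_(k+1) − s_k) − t_k = 5**k*(12*k**2 + 60*k + 78)/(k**2 + 7*k + 12)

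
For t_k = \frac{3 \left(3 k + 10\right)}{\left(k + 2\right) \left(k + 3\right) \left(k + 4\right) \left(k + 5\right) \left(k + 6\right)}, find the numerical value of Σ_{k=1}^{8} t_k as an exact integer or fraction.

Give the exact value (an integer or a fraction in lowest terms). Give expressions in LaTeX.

Compute t_(k+1)/t_k: get (k + 2)*(3*k + 13)/((k + 7)*(3*k + 10)).
So A=k + 2 and B=k + 7, with C=k + 10/3.
f must satisfy (k + 2)·f(k+1) − (k + 6)·f(k) = k + 10/3.
From deg A=1, deg B=1, deg C=1: d=4.
Solving with deg f ≤ 4: f(k) = k*(k + 3)*(k**2 + 11*k + 38)/120.
Get s_k = R·t_k = 3*k*(k**2 + 11*k + 38)/(40*(k**3 + 11*k**2 + 38*k + 40)) with R(k) = B(k−1)f(k)/C(k) = k*(k + 3)*(k + 6)*(k**2 + 11*k + 38)/(40*(3*k + 10)).
s_(k+1) − s_k = 3*(3*k + 10)/(k**5 + 20*k**4 + 155*k**3 + 580*k**2 + 1044*k + 720) = t_k.
Σ_(k=1)^(8) t_k = s_(9) − s_(1) = 2943/40040 − (1/24) = 478/15015.

Σ = 478/15015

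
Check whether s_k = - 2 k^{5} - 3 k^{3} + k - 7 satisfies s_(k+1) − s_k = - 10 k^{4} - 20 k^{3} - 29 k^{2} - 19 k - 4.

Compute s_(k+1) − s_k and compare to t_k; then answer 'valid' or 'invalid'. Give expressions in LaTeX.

valid (s_(k+1) − s_k reduces to t_k)

s_(k+1) = k - 2*(k + 1)**5 - 3*(k + 1)**3 - 6
s_(k+1) − s_k = -10*k**4 - 20*k**3 - 29*k**2 - 19*k - 4
(s_(k+1) − s_k) − t_k = 0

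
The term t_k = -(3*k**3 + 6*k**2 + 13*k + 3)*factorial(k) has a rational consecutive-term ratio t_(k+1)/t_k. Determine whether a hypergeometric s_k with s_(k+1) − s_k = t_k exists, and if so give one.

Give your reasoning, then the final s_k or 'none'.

s_k = -(3*k**2 + 4)*factorial(k)

The ratio is (3*k**4 + 18*k**3 + 49*k**2 + 59*k + 25)/(3*k**3 + 6*k**2 + 13*k + 3).
Factor: A=k + 1; B=1; C=k**3 + 2*k**2 + 13*k/3 + 1.
Key eq: (k + 1)·f(k+1) = (1)·f(k) + (k**3 + 2*k**2 + 13*k/3 + 1).
deg f ≤ 2 (via 1,0,3).
A polynomial solution: f(k) = (3*k**2 + 4)/3.
So s_k = (B(k−1)f/C)·t_k = ((3*k**2 + 4)/(3*k**3 + 6*k**2 + 13*k + 3))·t_k = -(3*k**2 + 4)*factorial(k).
Check: Δs_k = -(3*k**3 + 6*k**2 + 13*k + 3)*factorial(k). ✓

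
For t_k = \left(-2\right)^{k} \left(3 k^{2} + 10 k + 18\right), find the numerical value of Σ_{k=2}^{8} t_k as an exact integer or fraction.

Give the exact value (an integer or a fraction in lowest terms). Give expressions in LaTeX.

t_(k+1)/t_k = 2*(-3*k**2 - 16*k - 31)/(3*k**2 + 10*k + 18).
Take A(k)=-2, B(k)=1, C(k)=k**2 + 10*k/3 + 6.
f must satisfy (-2)·f(k+1) − (1)·f(k) = k**2 + 10*k/3 + 6.
deg f ≤ 2 (via 0,0,2).
Match coefficients ⇒ f(k) = -(k**2 + 2*k + 4)/3.
Certificate R = B(k−1)f/C = -(k**2 + 2*k + 4)/(3*k**2 + 10*k + 18) gives s_k = (-2)**k*(-k**2 - 2*k - 4).
Δs = (-2)**k*(3*k**2 + 10*k + 18), as required.
Sum = s_(9) − s_(2); s_(9) = 52736, s_(2) = -48 ⇒ 52784.

Σ = 52784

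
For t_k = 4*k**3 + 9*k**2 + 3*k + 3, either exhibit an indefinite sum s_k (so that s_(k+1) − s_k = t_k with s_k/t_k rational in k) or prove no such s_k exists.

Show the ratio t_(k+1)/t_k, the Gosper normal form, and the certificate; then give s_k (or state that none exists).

The ratio is (4*k**3 + 21*k**2 + 33*k + 19)/(4*k**3 + 9*k**2 + 3*k + 3).
Factor: A=1; B=1; C=k**3 + 9*k**2/4 + 3*k/4 + 3/4.
Need (1)·f(k+1) − (1)·f(k) = k**3 + 9*k**2/4 + 3*k/4 + 3/4.
Bound: deg f ≤ 4.
Solving with deg f ≤ 4: f(k) = k*(k**3 + k**2 - 2*k + 3)/4.
So s_k = (B(k−1)f/C)·t_k = (k*(k**3 + k**2 - 2*k + 3)/(4*k**3 + 9*k**2 + 3*k + 3))·t_k = k*(k**3 + k**2 - 2*k + 3).
Check: Δs_k = 4*k**3 + 9*k**2 + 3*k + 3. ✓

s_k = k*(k**3 + k**2 - 2*k + 3)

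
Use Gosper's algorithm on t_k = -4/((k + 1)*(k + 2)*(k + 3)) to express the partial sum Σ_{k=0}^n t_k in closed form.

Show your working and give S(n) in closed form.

S(n) = (-n**2 - 5*n - 4)/(n**2 + 5*n + 6)

Ratio r(k) = (k + 1)/(k + 4).
So A=k + 1 and B=k + 4, with C=1.
Key eq: (k + 1)·f(k+1) = (k + 3)·f(k) + (1).
d = 2 from the (1,1,0) case.
Coefficient equations give f(k) = k*(k + 3)/4.
So s_k = (B(k−1)f/C)·t_k = (k*(k + 3)**2/4)·t_k = k*(-k - 3)/((k + 1)*(k + 2)).
Δs = -4/(k**3 + 6*k**2 + 11*k + 6), as required.
Evaluate: s_(n+1) = (-n**2 - 5*n - 4)/(n**2 + 5*n + 6); subtract s_(0) = 0 ⇒ S(n) = (-n**2 - 5*n - 4)/(n**2 + 5*n + 6).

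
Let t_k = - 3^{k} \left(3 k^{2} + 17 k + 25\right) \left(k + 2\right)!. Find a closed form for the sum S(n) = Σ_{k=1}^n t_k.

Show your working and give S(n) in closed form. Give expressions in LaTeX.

t_(k+1)/t_k = 3*(3*k**3 + 32*k**2 + 114*k + 135)/(3*k**2 + 17*k + 25).
Take A(k)=3*k + 9, B(k)=1, C(k)=k**2 + 17*k/3 + 25/3.
f must satisfy (3*k + 9)·f(k+1) − (1)·f(k) = k**2 + 17*k/3 + 25/3.
Bound: deg f ≤ 1.
Coefficient equations give f(k) = (k + 2)/3.
So s_k = (B(k−1)f/C)·t_k = ((k + 2)/(3*k**2 + 17*k + 25))·t_k = -3**k*(k + 2)*factorial(k + 2).
s_(k+1) − s_k = -3**k*(3*k**2 + 17*k + 25)*factorial(k + 2) = t_k.
s_(n+1) = -3**(n + 1)*(n + 3)*factorial(n + 3) and s_(1) = -54, so S(n) = -3*3**n*n*factorial(n + 3) - 9*3**n*factorial(n + 3) + 54.

S(n) = - 3 \cdot 3^{n} n \left(n + 3\right)! - 9 \cdot 3^{n} \left(n + 3\right)! + 54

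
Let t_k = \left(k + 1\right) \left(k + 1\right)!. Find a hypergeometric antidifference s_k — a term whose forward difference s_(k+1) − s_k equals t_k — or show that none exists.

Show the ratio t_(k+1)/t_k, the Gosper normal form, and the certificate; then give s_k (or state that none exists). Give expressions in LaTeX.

s_k = \left(k + 1\right)!

The ratio is (k + 2)**2/(k + 1).
Gosper form: A/B · C(k+1)/C(k) with A=k + 2, B=1, C=k + 1.
Set up (k + 2)·f(k+1) − (1)·f(k) − (k + 1) = 0.
deg f ≤ 0 (via 1,0,1).
Solve for f: f(k) = 1 (degree 0 ≤ 0).
Then R = B(k−1)f/C = 1/(k + 1), so s_k = R(k)·t_k = factorial(k + 1).
s_(k+1) − s_k = (k + 1)*factorial(k + 1) = t_k.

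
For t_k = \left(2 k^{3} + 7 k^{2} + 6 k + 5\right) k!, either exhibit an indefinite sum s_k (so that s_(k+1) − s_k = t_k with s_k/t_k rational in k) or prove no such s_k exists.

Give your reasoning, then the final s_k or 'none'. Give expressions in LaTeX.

s_k = \left(2 k^{2} + 3 k - 3\right) k!

t_(k+1)/t_k = (2*k**4 + 15*k**3 + 39*k**2 + 46*k + 20)/(2*k**3 + 7*k**2 + 6*k + 5).
Take A(k)=k + 1, B(k)=1, C(k)=k**3 + 7*k**2/2 + 3*k + 5/2.
Set up (k + 1)·f(k+1) − (1)·f(k) − (k**3 + 7*k**2/2 + 3*k + 5/2) = 0.
From deg A=1, deg B=0, deg C=3: d=2.
Solving with deg f ≤ 2: f(k) = (2*k**2 + 3*k - 3)/2.
Certificate R = B(k−1)f/C = (2*k**2 + 3*k - 3)/(2*k**3 + 7*k**2 + 6*k + 5) gives s_k = (2*k**2 + 3*k - 3)*factorial(k).
Verify: (2*k**3 + 7*k**2 + 6*k + 5)*factorial(k) matches t_k.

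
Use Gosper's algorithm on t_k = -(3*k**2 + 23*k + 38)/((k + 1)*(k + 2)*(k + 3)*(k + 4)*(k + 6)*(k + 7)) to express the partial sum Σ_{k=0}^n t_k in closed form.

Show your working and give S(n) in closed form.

S(n) = (-n**3 - 13*n**2 - 50*n - 38)/(18*(n**3 + 13*n**2 + 50*n + 56))

Ratio r(k) = (k + 1)*(k + 6)*(23*k + 3*(k + 1)**2 + 61)/((k + 5)*(k + 8)*(3*k**2 + 23*k + 38)).
So A=k + 1 and B=k + 8, with C=k**3 + 38*k**2/3 + 51*k + 190/3.
Solve (k + 1)·f(k+1) − (k + 7)·f(k) = k**3 + 38*k**2/3 + 51*k + 190/3.
deg f ≤ 6 (via 1,1,3).
A polynomial solution: f(k) = k*(k + 2)*(k + 4)*(k + 5)*(k**2 + 10*k + 27)/54.
Certificate R = B(k−1)f/C = k*(k + 2)*(k + 4)*(k + 7)*(k**2 + 10*k + 27)/(18*(3*k**2 + 23*k + 38)) gives s_k = k*(-k**2 - 10*k - 27)/(18*(k**3 + 10*k**2 + 27*k + 18)).
Check: Δs_k = (-3*k**2 - 23*k - 38)/(k**6 + 23*k**5 + 207*k**4 + 925*k**3 + 2144*k**2 + 2412*k + 1008). ✓
Evaluate: s_(n+1) = (-n**3 - 13*n**2 - 50*n - 38)/(18*(n**3 + 13*n**2 + 50*n + 56)); subtract s_(0) = 0 ⇒ S(n) = (-n**3 - 13*n**2 - 50*n - 38)/(18*(n**3 + 13*n**2 + 50*n + 56)).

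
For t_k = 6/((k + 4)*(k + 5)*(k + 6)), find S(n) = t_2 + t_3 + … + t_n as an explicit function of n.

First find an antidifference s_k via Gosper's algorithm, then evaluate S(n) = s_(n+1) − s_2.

S(n) = (n**2 + 11*n - 12)/(14*(n**2 + 11*n + 30))

r(k) = (k + 4)/(k + 7) after simplifying.
Normal form (A,B,C) = (k + 4, k + 7, 1).
f must satisfy (k + 4)·f(k+1) − (k + 6)·f(k) = 1.
Degrees (1,1,0) ⇒ d ≤ 2.
Match coefficients ⇒ f(k) = k*(k + 9)/40.
Then R = B(k−1)f/C = k*(k + 6)*(k + 9)/40, so s_k = R(k)·t_k = 3*k*(k + 9)/(20*(k + 4)*(k + 5)).
s_(k+1) − s_k = 6/(k**3 + 15*k**2 + 74*k + 120) = t_k.
Evaluate: s_(n+1) = 3*(n**2 + 11*n + 10)/(20*(n**2 + 11*n + 30)); subtract s_(2) = 11/140 ⇒ S(n) = (n**2 + 11*n - 12)/(14*(n**2 + 11*n + 30)).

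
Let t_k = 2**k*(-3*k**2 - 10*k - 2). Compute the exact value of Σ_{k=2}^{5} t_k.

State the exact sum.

Ratio r(k) = 2*(3*k**2 + 16*k + 15)/(3*k**2 + 10*k + 2).
A = 2, B = 1, C = k**2 + 10*k/3 + 2/3.
Need (2)·f(k+1) − (1)·f(k) = k**2 + 10*k/3 + 2/3.
Degrees (0,0,2) ⇒ d ≤ 2.
Match coefficients ⇒ f(k) = k*(3*k - 2)/3.
R(k) = B(k−1)·f(k)/C(k) = k*(3*k - 2)/(3*k**2 + 10*k + 2); s_k = R·t_k = 2**k*k*(2 - 3*k).
s_(k+1) − s_k = 2**k*(-3*k**2 - 10*k - 2) = t_k.
Evaluate s at k=6 and k=2: -6144 and -32; difference -6112.

Σ = -6112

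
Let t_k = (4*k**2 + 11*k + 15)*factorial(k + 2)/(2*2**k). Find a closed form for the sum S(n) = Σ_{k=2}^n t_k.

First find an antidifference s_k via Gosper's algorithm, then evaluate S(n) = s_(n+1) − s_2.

S(n) = -66 + 2*n*factorial(n + 3)/2**n + 7*factorial(n + 3)/(2*2**n)

The ratio is (k + 3)*(11*k + 4*(k + 1)**2 + 26)/(2*(4*k**2 + 11*k + 15)).
Factor: A=k/2 + 3/2; B=1; C=k**2 + 11*k/4 + 15/4.
Key eq: (k/2 + 3/2)·f(k+1) = (1)·f(k) + (k**2 + 11*k/4 + 15/4).
deg f ≤ 1 (via 1,0,2).
Solving with deg f ≤ 1: f(k) = (4*k + 3)/2.
Get s_k = R·t_k = (4*k + 3)*factorial(k + 2)/2**k with R(k) = B(k−1)f(k)/C(k) = 2*(4*k + 3)/(4*k**2 + 11*k + 15).
Verify: (4*k**2 + 11*k + 15)*factorial(k + 2)/(2*2**k) matches t_k.
Evaluate: s_(n+1) = 2**(-n - 1)*(4*n + 7)*factorial(n + 3); subtract s_(2) = 66 ⇒ S(n) = -66 + 2*n*factorial(n + 3)/2**n + 7*factorial(n + 3)/(2*2**n).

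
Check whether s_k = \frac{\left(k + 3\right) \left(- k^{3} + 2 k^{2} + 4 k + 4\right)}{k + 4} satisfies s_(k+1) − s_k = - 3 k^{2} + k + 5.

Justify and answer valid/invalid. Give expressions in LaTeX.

s_(k+1) = (-k**4 - 5*k**3 + k**2 + 29*k + 36)/(k + 5)
s_(k+1) − s_k = 3*(-k**4 - 8*k**3 - 11*k**2 + 20*k + 28)/(k**2 + 9*k + 20)
(s_(k+1) − s_k) − t_k = (2*k**3 + 13*k**2 - 5*k - 16)/(k**2 + 9*k + 20)

Invalid: residual \frac{2 k^{3} + 13 k^{2} - 5 k - 16}{k^{2} + 9 k + 20} ≠ 0.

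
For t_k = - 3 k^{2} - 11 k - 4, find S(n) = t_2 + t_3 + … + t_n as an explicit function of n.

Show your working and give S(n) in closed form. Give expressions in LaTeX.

S(n) = - n^{3} - 7 n^{2} - 10 n + 18

t_(k+1)/t_k = (3*k**2 + 17*k + 18)/(3*k**2 + 11*k + 4).
Factor: A=1; B=1; C=k**2 + 11*k/3 + 4/3.
f must satisfy (1)·f(k+1) − (1)·f(k) = k**2 + 11*k/3 + 4/3.
d = 3 from the (0,0,2) case.
Solving with deg f ≤ 3: f(k) = k*(k**2 + 4*k - 1)/3.
Certificate R = B(k−1)f/C = k*(k**2 + 4*k - 1)/(3*k**2 + 11*k + 4) gives s_k = k*(-k**2 - 4*k + 1).
Verify: -3*k**2 - 11*k - 4 matches t_k.
s_(n+1) = -n**3 - 7*n**2 - 10*n - 4 and s_(2) = -22, so S(n) = -n**3 - 7*n**2 - 10*n + 18.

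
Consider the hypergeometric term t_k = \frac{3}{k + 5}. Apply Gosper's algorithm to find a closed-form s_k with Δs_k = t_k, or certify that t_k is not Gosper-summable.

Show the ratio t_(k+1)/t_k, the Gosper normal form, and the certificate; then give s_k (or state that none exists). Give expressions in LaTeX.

r(k) = (k + 5)/(k + 6) after simplifying.
A = k + 5, B = k + 6, C = 1.
Need (k + 5)·f(k+1) − (k + 5)·f(k) = 1.
From deg A=1, deg B=1, deg C=0: d=0.
Put f(k) = c0: A·f(k+1) − B(k−1)·f(k) − C = -1; need -1 = 0 — inconsistent ⇒ no f, not summable.

none — t_k is not Gosper-summable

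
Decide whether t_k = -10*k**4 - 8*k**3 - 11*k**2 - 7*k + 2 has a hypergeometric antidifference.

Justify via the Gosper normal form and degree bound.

Yes. s_k = k*(-2*k**4 + 3*k**3 - 3*k**2 + 4).

Ratio r(k) = (10*k**4 + 48*k**3 + 95*k**2 + 93*k + 34)/(10*k**4 + 8*k**3 + 11*k**2 + 7*k - 2).
Take A(k)=1, B(k)=1, C(k)=k**4 + 4*k**3/5 + 11*k**2/10 + 7*k/10 - 1/5.
f must satisfy (1)·f(k+1) − (1)·f(k) = k**4 + 4*k**3/5 + 11*k**2/10 + 7*k/10 - 1/5.
d = 5 from the (0,0,4) case.
Solving with deg f ≤ 5: f(k) = k*(k**2 - k + 2)*(2*k**2 - k - 2)/10.
Then R = B(k−1)f/C = k*(k**2 - k + 2)*(2*k**2 - k - 2)/(10*k**4 + 8*k**3 + 11*k**2 + 7*k - 2), so s_k = R(k)·t_k = k*(-2*k**4 + 3*k**3 - 3*k**2 + 4).
Verify: -10*k**4 - 8*k**3 - 11*k**2 - 7*k + 2 matches t_k.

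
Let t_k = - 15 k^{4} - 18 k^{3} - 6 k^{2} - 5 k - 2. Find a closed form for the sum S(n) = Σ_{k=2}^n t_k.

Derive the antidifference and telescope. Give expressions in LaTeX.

Ratio r(k) = (15*k**4 + 78*k**3 + 150*k**2 + 131*k + 46)/(15*k**4 + 18*k**3 + 6*k**2 + 5*k + 2).
So A=1 and B=1, with C=k**4 + 6*k**3/5 + 2*k**2/5 + k/3 + 2/15.
Solve (1)·f(k+1) − (1)·f(k) = k**4 + 6*k**3/5 + 2*k**2/5 + k/3 + 2/15.
Bound: deg f ≤ 5.
Solve for f: f(k) = k**2*(k + 1)*(3*k**2 - 6*k + 4)/15 (degree 5 ≤ 5).
R(k) = B(k−1)·f(k)/C(k) = k**2*(3*k**2 - 6*k + 4)/(15*k**3 + 3*k**2 + 3*k + 2); s_k = R·t_k = k**2*(-3*k**3 + 3*k**2 + 2*k - 4).
Δs = -15*k**4 - 18*k**3 - 6*k**2 - 5*k - 2, as required.
s_(n+1) = -3*n**5 - 12*n**4 - 16*n**3 - 10*n**2 - 5*n - 2 and s_(2) = -48, so S(n) = -3*n**5 - 12*n**4 - 16*n**3 - 10*n**2 - 5*n + 46.

S(n) = - 3 n^{5} - 12 n^{4} - 16 n^{3} - 10 n^{2} - 5 n + 46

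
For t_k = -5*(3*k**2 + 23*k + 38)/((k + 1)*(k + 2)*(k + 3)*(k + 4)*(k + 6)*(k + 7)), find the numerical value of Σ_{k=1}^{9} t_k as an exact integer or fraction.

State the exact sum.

Σ = -1395/16016

t_(k+1)/t_k = (k + 1)*(k + 6)*(23*k + 3*(k + 1)**2 + 61)/((k + 5)*(k + 8)*(3*k**2 + 23*k + 38)).
Normal form (A,B,C) = (k + 1, k + 8, k**3 + 38*k**2/3 + 51*k + 190/3).
Set up (k + 1)·f(k+1) − (k + 7)·f(k) − (k**3 + 38*k**2/3 + 51*k + 190/3) = 0.
Bound: deg f ≤ 6.
Solve for f: f(k) = k*(k + 2)*(k + 4)*(k + 5)*(k**2 + 10*k + 27)/54 (degree 6 ≤ 6).
Certificate R = B(k−1)f/C = k*(k + 2)*(k + 4)*(k + 7)*(k**2 + 10*k + 27)/(18*(3*k**2 + 23*k + 38)) gives s_k = 5*k*(-k**2 - 10*k - 27)/(18*(k**3 + 10*k**2 + 27*k + 18)).
Δs = 5*(-3*k**2 - 23*k - 38)/(k**6 + 23*k**5 + 207*k**4 + 925*k**3 + 2144*k**2 + 2412*k + 1008), as required.
Σ_(k=1)^(9) t_k = s_(10) − s_(1) = -5675/20592 − (-95/504) = -1395/16016.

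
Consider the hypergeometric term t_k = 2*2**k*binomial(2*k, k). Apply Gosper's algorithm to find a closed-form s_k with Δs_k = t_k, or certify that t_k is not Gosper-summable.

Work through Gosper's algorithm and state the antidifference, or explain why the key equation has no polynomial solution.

The ratio is 4*(2*k + 1)/(k + 1).
Factor: A=8*k + 4; B=k + 1; C=1.
Set up (8*k + 4)·f(k+1) − (k)·f(k) − (1) = 0.
deg f ≤ -1 (via 1,1,0).
Negative degree bound (-1): no f exists, t_k not Gosper-summable.

no hypergeometric antidifference exists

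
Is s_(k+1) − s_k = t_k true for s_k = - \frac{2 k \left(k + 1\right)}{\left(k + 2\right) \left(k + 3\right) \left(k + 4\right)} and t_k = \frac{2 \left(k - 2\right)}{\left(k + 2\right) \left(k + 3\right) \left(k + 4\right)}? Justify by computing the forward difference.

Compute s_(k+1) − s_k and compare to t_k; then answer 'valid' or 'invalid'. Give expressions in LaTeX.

s_(k+1) = -2*(k + 1)*(k + 2)/((k + 3)*(k + 4)*(k + 5))
s_(k+1) − s_k = 2*(k + 1)*(k*(k + 5) - (k + 2)**2)/((k + 2)*(k + 3)*(k + 4)*(k + 5))
(s_(k+1) − s_k) − t_k = 12*(1 - k)/(k**4 + 14*k**3 + 71*k**2 + 154*k + 120)

Invalid: residual \frac{12 \left(1 - k\right)}{k^{4} + 14 k^{3} + 71 k^{2} + 154 k + 120} ≠ 0.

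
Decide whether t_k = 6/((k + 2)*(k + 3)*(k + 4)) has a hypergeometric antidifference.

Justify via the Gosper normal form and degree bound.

Yes. s_k = k*(k + 5)/(2*(k + 2)*(k + 3)).

The ratio is (k + 2)/(k + 5).
So A=k + 2 and B=k + 5, with C=1.
Need (k + 2)·f(k+1) − (k + 4)·f(k) = 1.
Degrees (1,1,0) ⇒ d ≤ 2.
A polynomial solution: f(k) = k*(k + 5)/12.
Get s_k = R·t_k = k*(k + 5)/(2*(k + 2)*(k + 3)) with R(k) = B(k−1)f(k)/C(k) = k*(k + 4)*(k + 5)/12.
Δs = 6/(k**3 + 9*k**2 + 26*k + 24), as required.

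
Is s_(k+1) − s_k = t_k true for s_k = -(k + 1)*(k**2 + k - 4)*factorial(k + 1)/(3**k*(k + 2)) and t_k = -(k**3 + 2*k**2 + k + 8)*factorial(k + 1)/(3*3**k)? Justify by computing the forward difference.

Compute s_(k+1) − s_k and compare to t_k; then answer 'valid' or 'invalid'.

s_(k+1) = -(k + 2)*(k**2 + 3*k - 2)*factorial(k + 2)/(3*3**k*(k + 3))
s_(k+1) − s_k = -(k**5 + 6*k**4 + 13*k**3 + 23*k**2 + 39*k + 20)*factorial(k + 1)/(3*3**k*(k + 2)*(k + 3))
(s_(k+1) − s_k) − t_k = (k**4 + 4*k**3 + 2*k**2 + 7*k + 28)*factorial(k + 1)/(3*3**k*(k + 2)*(k + 3))

Invalid: residual (k**4 + 4*k**3 + 2*k**2 + 7*k + 28)*factorial(k + 1)/(3*3**k*(k + 2)*(k + 3)) ≠ 0.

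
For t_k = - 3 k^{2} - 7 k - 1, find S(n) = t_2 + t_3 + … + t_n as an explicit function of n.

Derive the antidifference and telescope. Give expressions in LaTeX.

S(n) = - n^{3} - 5 n^{2} - 5 n + 11

Ratio r(k) = (3*k**2 + 13*k + 11)/(3*k**2 + 7*k + 1).
Take A(k)=1, B(k)=1, C(k)=k**2 + 7*k/3 + 1/3.
Solve (1)·f(k+1) − (1)·f(k) = k**2 + 7*k/3 + 1/3.
d = 3 from the (0,0,2) case.
Match coefficients ⇒ f(k) = k*(k**2 + 2*k - 2)/3.
Get s_k = R·t_k = k*(-k**2 - 2*k + 2) with R(k) = B(k−1)f(k)/C(k) = k*(k**2 + 2*k - 2)/(3*k**2 + 7*k + 1).
s_(k+1) − s_k = -3*k**2 - 7*k - 1 = t_k.
s_(n+1) = -n**3 - 5*n**2 - 5*n - 1 and s_(2) = -12, so S(n) = -n**3 - 5*n**2 - 5*n + 11.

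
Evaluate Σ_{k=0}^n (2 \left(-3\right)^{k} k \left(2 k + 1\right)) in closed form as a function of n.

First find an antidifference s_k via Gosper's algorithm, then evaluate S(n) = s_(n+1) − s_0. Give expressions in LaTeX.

r(k) = -3*(k + 1)*(2*k + 3)/(k*(2*k + 1)) after simplifying.
A = -3, B = 1, C = k**2 + k/2.
Set up (-3)·f(k+1) − (1)·f(k) − (k**2 + k/2) = 0.
deg f ≤ 2 (via 0,0,2).
Solve for f: f(k) = -k*(k - 1)/4 (degree 2 ≤ 2).
R(k) = B(k−1)·f(k)/C(k) = -(k - 1)/(2*(2*k + 1)); s_k = R·t_k = (-3)**k*k*(1 - k).
Verify: 2*(-3)**k*k*(2*k + 1) matches t_k.
Telescope: S(n) = s_(n+1) − s_(0) = 3*(-3)**n*n*(n + 1) − (0) = 3*(-3)**n*n*(n + 1).

S(n) = 3 \left(-3\right)^{n} n \left(n + 1\right)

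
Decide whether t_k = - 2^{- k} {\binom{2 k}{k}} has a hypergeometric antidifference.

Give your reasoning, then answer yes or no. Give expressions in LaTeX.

Ratio r(k) = (2*k + 1)/(k + 1).
So A=2*k + 1 and B=k + 1, with C=1.
Need (2*k + 1)·f(k+1) − (k)·f(k) = 1.
Bound: deg f ≤ -1.
Negative degree bound (-1): no f exists, t_k not Gosper-summable.

No — key equation has no polynomial f.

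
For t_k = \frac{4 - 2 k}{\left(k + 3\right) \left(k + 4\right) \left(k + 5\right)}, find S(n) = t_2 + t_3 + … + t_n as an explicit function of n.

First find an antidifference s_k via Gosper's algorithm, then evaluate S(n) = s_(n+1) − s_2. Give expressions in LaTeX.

S(n) = \frac{- n^{2} + 3 n - 2}{6 \left(n^{2} + 9 n + 20\right)}

The ratio is (k - 1)*(k + 3)/((k - 2)*(k + 6)).
Gosper form: A/B · C(k+1)/C(k) with A=k + 3, B=k + 6, C=k - 2.
Set up (k + 3)·f(k+1) − (k + 5)·f(k) − (k - 2) = 0.
Bound: deg f ≤ 2.
Match coefficients ⇒ f(k) = k*(k - 17)/24.
Certificate R = B(k−1)f/C = k*(k - 17)*(k + 5)/(24*(k - 2)) gives s_k = -k*(k - 17)/(12*(k + 3)*(k + 4)).
Δs = 2*(2 - k)/(k**3 + 12*k**2 + 47*k + 60), as required.
Σ_(k=2)^n t_k = s_(n+1) − s_(2) = ((-n**2 + 15*n + 16)/(12*(n**2 + 9*n + 20))) − (1/12), i.e. (-n**2 + 3*n - 2)/(6*(n**2 + 9*n + 20)).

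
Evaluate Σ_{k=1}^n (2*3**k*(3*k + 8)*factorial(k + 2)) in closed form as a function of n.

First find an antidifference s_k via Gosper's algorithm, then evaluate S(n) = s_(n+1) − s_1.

Step 1: r(k) = 3*(k + 3)*(3*k + 11)/(3*k + 8).
Take A(k)=3*k + 9, B(k)=1, C(k)=k + 8/3.
Need (3*k + 9)·f(k+1) − (1)·f(k) = k + 8/3.
deg f ≤ 0 (via 1,0,1).
Match coefficients ⇒ f(k) = 1/3.
So s_k = (B(k−1)f/C)·t_k = (1/(3*k + 8))·t_k = 2*3**k*factorial(k + 2).
Check: Δs_k = 2*3**k*(3*k + 8)*factorial(k + 2). ✓
Σ_(k=1)^n t_k = s_(n+1) − s_(1) = (6*3**n*factorial(n + 3)) − (36), i.e. 6*3**n*factorial(n + 3) - 36.

S(n) = 6*3**n*factorial(n + 3) - 36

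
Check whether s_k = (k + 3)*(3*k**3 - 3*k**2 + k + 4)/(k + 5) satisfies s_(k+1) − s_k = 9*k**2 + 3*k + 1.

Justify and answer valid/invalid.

s_(k+1) = (k + 4)*(k + 3*(k + 1)**3 - 3*(k + 1)**2 + 5)/(k + 6)
s_(k+1) − s_k = (9*k**4 + 90*k**3 + 202*k**2 + 71*k + 28)/(k**2 + 11*k + 30)
(s_(k+1) − s_k) − t_k = 2*(-6*k**3 - 51*k**2 - 15*k - 1)/(k**2 + 11*k + 30)

Invalid: residual 2*(-6*k**3 - 51*k**2 - 15*k - 1)/(k**2 + 11*k + 30) ≠ 0.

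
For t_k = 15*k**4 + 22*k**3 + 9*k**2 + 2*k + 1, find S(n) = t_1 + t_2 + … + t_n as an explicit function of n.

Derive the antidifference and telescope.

S(n) = n*(3*n**4 + 13*n**3 + 19*n**2 + 11*n + 3)

The ratio is (15*k**4 + 82*k**3 + 165*k**2 + 146*k + 49)/(15*k**4 + 22*k**3 + 9*k**2 + 2*k + 1).
Take A(k)=1, B(k)=1, C(k)=k**4 + 22*k**3/15 + 3*k**2/5 + 2*k/15 + 1/15.
Key eq: (1)·f(k+1) = (1)·f(k) + (k**4 + 22*k**3/15 + 3*k**2/5 + 2*k/15 + 1/15).
d = 5 from the (0,0,4) case.
Solve for f: f(k) = k*(3*k**4 - 2*k**3 - 3*k**2 + 2*k + 1)/15 (degree 5 ≤ 5).
Then R = B(k−1)f/C = k*(3*k**4 - 2*k**3 - 3*k**2 + 2*k + 1)/(15*k**4 + 22*k**3 + 9*k**2 + 2*k + 1), so s_k = R(k)·t_k = k*(3*k**4 - 2*k**3 - 3*k**2 + 2*k + 1).
Verify: 15*k**4 + 22*k**3 + 9*k**2 + 2*k + 1 matches t_k.
Σ_(k=1)^n t_k = s_(n+1) − s_(1) = (3*n**5 + 13*n**4 + 19*n**3 + 11*n**2 + 3*n + 1) − (1), i.e. n*(3*n**4 + 13*n**3 + 19*n**2 + 11*n + 3).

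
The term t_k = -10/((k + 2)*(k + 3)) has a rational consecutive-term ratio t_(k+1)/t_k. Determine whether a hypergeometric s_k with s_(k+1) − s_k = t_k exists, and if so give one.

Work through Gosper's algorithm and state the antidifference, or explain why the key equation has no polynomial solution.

t_(k+1)/t_k = (k + 2)/(k + 4).
Factor: A=k + 2; B=k + 4; C=1.
f must satisfy (k + 2)·f(k+1) − (k + 3)·f(k) = 1.
deg f ≤ 1 (via 1,1,0).
Coefficient equations give f(k) = k/2.
Certificate R = B(k−1)f/C = k*(k + 3)/2 gives s_k = -5*k/(k + 2).
Verify: -10/(k**2 + 5*k + 6) matches t_k.

s_k = -5*k/(k + 2)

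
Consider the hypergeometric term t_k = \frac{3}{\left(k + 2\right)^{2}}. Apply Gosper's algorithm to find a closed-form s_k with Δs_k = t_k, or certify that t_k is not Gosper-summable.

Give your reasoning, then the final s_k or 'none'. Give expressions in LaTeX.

no hypergeometric antidifference exists

Ratio r(k) = (k + 2)**2/(k + 3)**2.
Normal form (A,B,C) = (k**2 + 4*k + 4, k**2 + 6*k + 9, 1).
Set up (k**2 + 4*k + 4)·f(k+1) − (k**2 + 4*k + 4)·f(k) − (1) = 0.
Bound: deg f ≤ 0.
f = c0 ⇒ A·f(k+1) − B(k−1)·f(k) − C = -1. The system {-1 = 0} is inconsistent; no antidifference.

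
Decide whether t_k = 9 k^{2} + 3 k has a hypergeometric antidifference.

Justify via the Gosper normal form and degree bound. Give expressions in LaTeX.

r(k) = (k + 3*(k + 1)**2 + 1)/(k*(3*k + 1)) after simplifying.
So A=1 and B=1, with C=k**2 + k/3.
Need (1)·f(k+1) − (1)·f(k) = k**2 + k/3.
Degrees (0,0,2) ⇒ d ≤ 3.
Match coefficients ⇒ f(k) = k**2*(k - 1)/3.
Get s_k = R·t_k = 3*k**2*(k - 1) with R(k) = B(k−1)f(k)/C(k) = k*(k - 1)/(3*k + 1).
Verify: 3*k*(3*k + 1) matches t_k.

Yes. s_k = 3 k^{2} \left(k - 1\right).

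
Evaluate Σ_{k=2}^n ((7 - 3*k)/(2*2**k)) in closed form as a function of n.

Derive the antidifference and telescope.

Compute t_(k+1)/t_k: get (3*k - 4)/(2*(3*k - 7)).
Normal form (A,B,C) = (1/2, 1, k - 7/3).
Key eq: (1/2)·f(k+1) = (1)·f(k) + (k - 7/3).
Bound: deg f ≤ 1.
Solve for f: f(k) = -2*(3*k - 4)/3 (degree 1 ≤ 1).
Certificate R = B(k−1)f/C = -2*(3*k - 4)/(3*k - 7) gives s_k = (3*k - 4)/2**k.
Δs = (7 - 3*k)/(2*2**k), as required.
Σ_(k=2)^n t_k = s_(n+1) − s_(2) = (2**(-n - 1)*(3*n - 1)) − (1/2), i.e. 2**(-n - 1)*(-2**n + 3*n - 1).

S(n) = 2**(-n - 1)*(-2**n + 3*n - 1)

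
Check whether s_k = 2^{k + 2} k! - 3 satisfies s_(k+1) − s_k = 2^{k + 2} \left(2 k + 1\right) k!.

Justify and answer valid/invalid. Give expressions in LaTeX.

valid (s_(k+1) − s_k reduces to t_k)

s_(k+1) = 2**(k + 3)*factorial(k + 1) - 3
s_(k+1) − s_k = 2**(k + 2)*(2*k + 1)*factorial(k)
(s_(k+1) − s_k) − t_k = 0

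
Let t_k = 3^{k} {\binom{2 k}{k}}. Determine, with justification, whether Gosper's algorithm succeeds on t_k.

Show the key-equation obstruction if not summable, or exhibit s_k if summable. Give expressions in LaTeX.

The ratio is 6*(2*k + 1)/(k + 1).
A = 12*k + 6, B = k + 1, C = 1.
Key eq: (12*k + 6)·f(k+1) = (k)·f(k) + (1).
From deg A=1, deg B=1, deg C=0: d=-1.
d = -1 < 0 ⇒ no nonzero polynomial f; not summable.

No; the degree bound rules out any f.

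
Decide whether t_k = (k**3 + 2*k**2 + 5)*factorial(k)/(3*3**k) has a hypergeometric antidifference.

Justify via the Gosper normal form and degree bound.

The ratio is (k + 1)*((k + 1)**3 + 2*(k + 1)**2 + 5)/(3*(k**3 + 2*k**2 + 5)).
A = k/3 + 1/3, B = 1, C = k**3 + 2*k**2 + 5.
Set up (k/3 + 1/3)·f(k+1) − (1)·f(k) − (k**3 + 2*k**2 + 5) = 0.
d = 2 from the (1,0,3) case.
Solving with deg f ≤ 2: f(k) = 3*(k**2 + 2*k - 1).
Then R = B(k−1)f/C = 3*(k**2 + 2*k - 1)/(k**3 + 2*k**2 + 5), so s_k = R(k)·t_k = (k**2 + 2*k - 1)*factorial(k)/3**k.
s_(k+1) − s_k = (k**3 + 2*k**2 + 5)*factorial(k)/(3*3**k) = t_k.

Yes. s_k = (k**2 + 2*k - 1)*factorial(k)/3**k.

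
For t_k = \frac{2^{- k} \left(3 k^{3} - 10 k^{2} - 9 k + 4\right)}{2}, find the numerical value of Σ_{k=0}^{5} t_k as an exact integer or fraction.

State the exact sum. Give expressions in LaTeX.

Σ = -87/16

r(k) = (3*k**3 - k**2 - 20*k - 12)/(2*(3*k**3 - 10*k**2 - 9*k + 4)) after simplifying.
Factor: A=1/2; B=1; C=k**3 - 10*k**2/3 - 3*k + 4/3.
Key eq: (1/2)·f(k+1) = (1)·f(k) + (k**3 - 10*k**2/3 - 3*k + 4/3).
deg f ≤ 3 (via 0,0,3).
Match coefficients ⇒ f(k) = -2*(3*k**3 - k**2 - 2*k + 4)/3.
Then R = B(k−1)f/C = -2*(3*k**3 - k**2 - 2*k + 4)/((k - 4)*(k + 1)*(3*k - 1)), so s_k = R(k)·t_k = (-3*k**3 + k**2 + 2*k - 4)/2**k.
Verify: (3*k**3 - 10*k**2 - 9*k + 4)/(2*2**k) matches t_k.
Sum = s_(6) − s_(0); s_(6) = -151/16, s_(0) = -4 ⇒ -87/16.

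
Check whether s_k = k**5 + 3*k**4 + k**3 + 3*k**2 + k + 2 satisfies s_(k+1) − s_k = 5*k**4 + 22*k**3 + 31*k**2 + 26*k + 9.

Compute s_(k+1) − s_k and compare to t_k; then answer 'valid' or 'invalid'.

s_(k+1) = k**5 + 8*k**4 + 23*k**3 + 34*k**2 + 27*k + 11
s_(k+1) − s_k = 5*k**4 + 22*k**3 + 31*k**2 + 26*k + 9
(s_(k+1) − s_k) − t_k = 0

Valid — Δs_k = t_k.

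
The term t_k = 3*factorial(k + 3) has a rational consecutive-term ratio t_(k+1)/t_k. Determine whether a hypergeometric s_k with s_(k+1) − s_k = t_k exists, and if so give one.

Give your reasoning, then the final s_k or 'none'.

The ratio is k + 4.
Factor: A=k + 4; B=1; C=1.
Key eq: (k + 4)·f(k+1) = (1)·f(k) + (1).
d = -1 from the (1,0,0) case.
deg f ≤ -1 is impossible — no certificate.

none — t_k is not Gosper-summable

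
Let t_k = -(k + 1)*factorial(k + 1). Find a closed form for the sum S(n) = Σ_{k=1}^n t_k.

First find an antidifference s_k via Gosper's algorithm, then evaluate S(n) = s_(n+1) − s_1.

Ratio r(k) = (k + 2)**2/(k + 1).
Gosper form: A/B · C(k+1)/C(k) with A=k + 2, B=1, C=k + 1.
f must satisfy (k + 2)·f(k+1) − (1)·f(k) = k + 1.
Degrees (1,0,1) ⇒ d ≤ 0.
Solve for f: f(k) = 1 (degree 0 ≤ 0).
Certificate R = B(k−1)f/C = 1/(k + 1) gives s_k = -factorial(k + 1).
Check: Δs_k = -(k + 1)*factorial(k + 1). ✓
Telescope: S(n) = s_(n+1) − s_(1) = -factorial(n + 2) − (-2) = 2 - factorial(n + 2).

S(n) = 2 - factorial(n + 2)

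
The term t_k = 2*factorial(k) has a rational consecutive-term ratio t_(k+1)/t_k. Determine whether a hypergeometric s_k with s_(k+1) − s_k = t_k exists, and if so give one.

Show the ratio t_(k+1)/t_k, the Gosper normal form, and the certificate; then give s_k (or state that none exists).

t_(k+1)/t_k = k + 1.
Normal form (A,B,C) = (k + 1, 1, 1).
Solve (k + 1)·f(k+1) − (1)·f(k) = 1.
Bound: deg f ≤ -1.
Negative degree bound (-1): no f exists, t_k not Gosper-summable.

none — t_k is not Gosper-summable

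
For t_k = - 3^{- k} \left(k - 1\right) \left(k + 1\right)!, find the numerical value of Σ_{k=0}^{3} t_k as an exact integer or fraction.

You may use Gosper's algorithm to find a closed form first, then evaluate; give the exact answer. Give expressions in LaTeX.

Σ = -13/9

t_(k+1)/t_k = k*(k + 2)/(3*(k - 1)).
Normal form (A,B,C) = (k/3 + 2/3, 1, k - 1).
Set up (k/3 + 2/3)·f(k+1) − (1)·f(k) − (k - 1) = 0.
d = 0 from the (1,0,1) case.
Solve for f: f(k) = 3 (degree 0 ≤ 0).
Certificate R = B(k−1)f/C = 3/(k - 1) gives s_k = -3**(1 - k)*factorial(k + 1).
Verify: -(k - 1)*factorial(k + 1)/3**k matches t_k.
Telescoping: Σ = s_(4) − s_(0) = -40/9 − (-3) = -13/9.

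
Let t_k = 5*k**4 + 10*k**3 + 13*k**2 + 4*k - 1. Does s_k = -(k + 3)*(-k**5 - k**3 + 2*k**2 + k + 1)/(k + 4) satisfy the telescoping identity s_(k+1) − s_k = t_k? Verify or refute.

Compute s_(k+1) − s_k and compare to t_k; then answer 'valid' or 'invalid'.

s_(k+1) = -(k + 4)*(k - (k + 1)**5 - (k + 1)**3 + 2*(k + 1)**2 + 2)/(k + 5)
s_(k+1) − s_k = (5*k**6 + 51*k**5 + 173*k**4 + 269*k**3 + 237*k**2 + 55*k - 17)/(k**2 + 9*k + 20)
(s_(k+1) − s_k) − t_k = (-4*k**5 - 30*k**4 - 52*k**3 - 58*k**2 - 16*k + 3)/(k**2 + 9*k + 20)

Invalid: residual (-4*k**5 - 30*k**4 - 52*k**3 - 58*k**2 - 16*k + 3)/(k**2 + 9*k + 20) ≠ 0.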